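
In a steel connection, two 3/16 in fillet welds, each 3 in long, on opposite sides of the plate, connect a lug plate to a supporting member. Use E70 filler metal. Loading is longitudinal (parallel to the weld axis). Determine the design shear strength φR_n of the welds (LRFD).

φR_n ≈ 25.1 kips

E70XX → F_EXX = 70 ksi.
Effective throat t_e = 0.707 × 0.1875 = 0.1326 in.
Total length L = 6 in; A_we = 0.1326 × 6 = 0.7954 in².
F_nw = 0.6 F_EXX = 0.6 × 70 = 42 ksi.
φR_n = 0.75 × 42 × 0.7954 = 25.05 kips.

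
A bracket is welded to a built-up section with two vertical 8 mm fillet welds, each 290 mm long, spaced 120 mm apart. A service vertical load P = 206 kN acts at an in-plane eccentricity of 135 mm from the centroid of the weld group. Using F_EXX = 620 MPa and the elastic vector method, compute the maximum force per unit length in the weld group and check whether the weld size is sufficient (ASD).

f_max ≈ 907 N/mm; adequate

Total weld length L_w = 580 mm. Treat welds as unit-width lines.
Polar moment about centroid: J = 2[d³/12 + d(b/2)²] = 2[290³/12 + 290×60²] = 6153000 mm³.
Direct shear f_v = P/L_w = 206×10³ / 580 = 355.2 N/mm (vertical).
Torsion M = P·e = 206×10³ × 135 = 27810000 N·mm.
Critical point at (x, y) = (60, 145) from centroid. f_tx = M·y/J = 655.4 N/mm; f_ty = M·x/J = 271.2 N/mm.
Resultant f_max = √[f_tx² + (f_v + f_ty)²] = √[655.4² + (355.2 + 271.2)²] = 906.6 N/mm.
Capacity per unit length: r_n/Ω = (1/2.0) × 0.6 × 620 × (0.707 × 8) = 1052 N/mm.
906.6 ≤ 1052 → adequate.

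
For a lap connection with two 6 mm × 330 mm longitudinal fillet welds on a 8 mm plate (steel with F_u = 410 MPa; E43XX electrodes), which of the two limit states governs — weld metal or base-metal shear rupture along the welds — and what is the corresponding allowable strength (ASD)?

E43XX → F_EXX = 430 MPa.
t_e = 0.707 × 6 = 4.242 mm; L = 660 mm.
Weld metal: R_n/Ω = (1/2.0) × 0.6 × 430 × 4.242 × 660 × 10⁻³ = 361.2 kN.
Base metal (shear rupture): R_n/Ω = (1/2.0) × 0.6 × 410 × 8 × 660 × 10⁻³ = 649.4 kN.
Governing: weld metal.

R_n/Ω ≈ 361 kN (weld metal governs)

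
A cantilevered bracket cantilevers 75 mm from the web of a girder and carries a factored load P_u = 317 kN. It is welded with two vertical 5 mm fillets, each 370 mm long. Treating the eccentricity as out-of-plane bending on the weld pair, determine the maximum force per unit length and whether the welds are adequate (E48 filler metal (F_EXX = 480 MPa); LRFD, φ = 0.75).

L_w = 2 × 370 = 740 mm; section modulus (unit throat) S = 2 × L²/6 = 45630 mm².
Direct shear f_v = P/L_w = 317×10³/740 = 428.4 N/mm.
Moment M = P × e = 317×10³ × 75 = 23775000 N·mm; bending f_b = M/S = 521 N/mm.
f_max = √(f_v² + f_b²) = √(428.4² + 521²) = 674.5 N/mm.
φr_n = 0.75 × 0.6 × 480 × (0.707 × 5) = 763.6 N/mm → adequate.

f_max ≈ 674 N/mm; adequate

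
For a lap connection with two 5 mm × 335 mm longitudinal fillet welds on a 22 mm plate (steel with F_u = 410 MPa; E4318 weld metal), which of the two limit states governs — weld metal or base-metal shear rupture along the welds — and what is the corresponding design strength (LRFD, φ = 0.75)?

E43XX → F_EXX = 430 MPa.
t_e = 0.707 × 5 = 3.535 mm; L = 670 mm.
Weld metal: φR_n = 0.75 × 0.6 × 430 × 3.535 × 670 × 10⁻³ = 458.3 kN.
Base metal (shear rupture): φR_n = 0.75 × 0.6 × 410 × 22 × 670 × 10⁻³ = 2720 kN.
Governing: weld metal.

φR_n ≈ 458 kN (weld metal governs)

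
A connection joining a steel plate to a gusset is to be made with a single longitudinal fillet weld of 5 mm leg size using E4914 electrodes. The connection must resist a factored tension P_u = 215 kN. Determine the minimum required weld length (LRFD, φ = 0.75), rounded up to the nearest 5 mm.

E49XX → F_EXX = 490 MPa.
Throat t_e = 0.707 × 5 = 3.535 mm.
φr_n = 0.75 × 0.6 × 490 × 3.535 × 10⁻³ = 0.7795 kN/mm.
L_req = P_u / φr_n = 215 / 0.7795 = 275.8 mm total.
Round up → use L = 280 mm.

L = 280 mm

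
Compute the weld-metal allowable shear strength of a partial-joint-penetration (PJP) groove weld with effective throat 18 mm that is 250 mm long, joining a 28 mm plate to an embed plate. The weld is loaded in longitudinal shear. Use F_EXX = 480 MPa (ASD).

R_n/Ω ≈ 648 kN

Effective throat (given) t_e = 18 mm.
A_we = 18 × 250 = 4500 mm².
F_nw = 0.6 F_EXX = 288 MPa.
R_n/Ω = (288 × 4500) / 2.0 × 10⁻³ = 648 kN.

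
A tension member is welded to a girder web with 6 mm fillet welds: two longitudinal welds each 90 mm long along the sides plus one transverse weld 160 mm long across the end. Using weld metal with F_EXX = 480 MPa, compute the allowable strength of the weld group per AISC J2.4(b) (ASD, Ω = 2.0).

t_e = 0.707 × 6 = 4.242 mm.
R_nwl = 0.6 × 480 × 4.242 × 180 × 10⁻³ = 219.9 kN (longitudinal, 2 welds).
R_nwt = 0.6 × 480 × 4.242 × 160 × 10⁻³ = 195.5 kN (transverse, base value).
(i) R_nwl + R_nwt = 415.4 kN; (ii) 0.85 R_nwl + 1.5 R_nwt = 480.1 kN.
R_n = max = 480.1 kN [governs: (ii)]; R_n/Ω = 240.1 kN.

R_n/Ω ≈ 240 kN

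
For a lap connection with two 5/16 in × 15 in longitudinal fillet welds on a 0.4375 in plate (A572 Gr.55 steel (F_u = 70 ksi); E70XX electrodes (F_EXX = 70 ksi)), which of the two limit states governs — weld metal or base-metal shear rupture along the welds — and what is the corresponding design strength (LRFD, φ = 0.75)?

φR_n ≈ 209 kips (weld metal governs)

t_e = 0.707 × 0.3125 = 0.2209 in; L = 30 in.
Weld metal: φR_n = 0.75 × 0.6 × 70 × 0.2209 × 30 = 208.8 kips.
Base metal (shear rupture): φR_n = 0.75 × 0.6 × 70 × 0.4375 × 30 = 413.4 kips.
Governing: weld metal.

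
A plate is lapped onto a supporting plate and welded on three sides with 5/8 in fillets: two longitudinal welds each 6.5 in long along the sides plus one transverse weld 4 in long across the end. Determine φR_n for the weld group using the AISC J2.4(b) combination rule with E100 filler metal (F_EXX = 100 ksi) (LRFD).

t_e = 0.707 × 0.625 = 0.4419 in.
R_nwl = 0.6 × 100 × 0.4419 × 13 = 344.7 kips (longitudinal, 2 welds).
R_nwt = 0.6 × 100 × 0.4419 × 4 = 106 kips (transverse, base value).
(i) R_nwl + R_nwt = 450.7 kips; (ii) 0.85 R_nwl + 1.5 R_nwt = 452 kips.
R_n = max = 452 kips [governs: (ii)]; φR_n = 339 kips.

φR_n ≈ 339 kips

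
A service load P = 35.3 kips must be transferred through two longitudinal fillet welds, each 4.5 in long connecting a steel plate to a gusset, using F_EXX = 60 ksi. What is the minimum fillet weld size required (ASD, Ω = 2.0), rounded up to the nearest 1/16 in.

Total weld length L = 9 in.
Required throat t_e = P × Ω / (0.6 F_EXX × L) = 35.3 × 2.0 / (0.6 × 60 × 9) = 0.2179 in.
Required leg w = t_e / 0.707 = 0.3082 in → use 5/16 in.

w = 5/16 in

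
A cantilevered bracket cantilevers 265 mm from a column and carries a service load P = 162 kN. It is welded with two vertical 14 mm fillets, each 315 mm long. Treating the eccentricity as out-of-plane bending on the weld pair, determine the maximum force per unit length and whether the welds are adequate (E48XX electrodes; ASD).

E48XX → F_EXX = 480 MPa.
L_w = 2 × 315 = 630 mm; section modulus (unit throat) S = 2 × L²/6 = 33080 mm².
Direct shear f_v = P/L_w = 162×10³/630 = 257.1 N/mm.
Moment M = P × e = 162×10³ × 265 = 42930000 N·mm; bending f_b = M/S = 1298 N/mm.
f_max = √(f_v² + f_b²) = √(257.1² + 1298²) = 1323 N/mm.
r_n/Ω = (1/2.0) × 0.6 × 480 × (0.707 × 14) = 1425 N/mm → adequate.

f_max ≈ 1320 N/mm; adequate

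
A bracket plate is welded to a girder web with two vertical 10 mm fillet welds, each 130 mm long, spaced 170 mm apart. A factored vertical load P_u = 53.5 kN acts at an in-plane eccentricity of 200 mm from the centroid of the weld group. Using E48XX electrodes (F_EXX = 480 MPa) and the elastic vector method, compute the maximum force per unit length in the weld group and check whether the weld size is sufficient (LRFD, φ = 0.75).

Total weld length L_w = 260 mm. Treat welds as unit-width lines.
Polar moment about centroid: J = 2[d³/12 + d(b/2)²] = 2[130³/12 + 130×85²] = 2245000 mm³.
Direct shear f_v = P/L_w = 53.5×10³ / 260 = 205.8 N/mm (vertical).
Torsion M = P·e = 53.5×10³ × 200 = 10700000 N·mm.
Critical point at (x, y) = (85, 65) from centroid. f_tx = M·y/J = 309.8 N/mm; f_ty = M·x/J = 405.2 N/mm.
Resultant f_max = √[f_tx² + (f_v + f_ty)²] = √[309.8² + (205.8 + 405.2)²] = 685 N/mm.
Capacity per unit length: φr_n = 0.75 × 0.6 × 480 × (0.707 × 10) = 1527 N/mm.
685 ≤ 1527 → adequate.

f_max ≈ 685 N/mm; adequate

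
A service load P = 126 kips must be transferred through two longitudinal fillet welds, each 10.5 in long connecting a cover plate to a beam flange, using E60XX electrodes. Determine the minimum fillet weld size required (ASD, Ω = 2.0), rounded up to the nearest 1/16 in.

E60XX → F_EXX = 60 ksi.
Total weld length L = 21 in.
Required throat t_e = P × Ω / (0.6 F_EXX × L) = 126 × 2.0 / (0.6 × 60 × 21) = 0.3333 in.
Required leg w = t_e / 0.707 = 0.4715 in → use 1/2 in.

w = 1/2 in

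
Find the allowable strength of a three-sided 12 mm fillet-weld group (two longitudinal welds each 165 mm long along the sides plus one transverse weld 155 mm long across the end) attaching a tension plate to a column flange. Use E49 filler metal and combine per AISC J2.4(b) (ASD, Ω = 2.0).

R_n/Ω ≈ 640 kN

E49XX → F_EXX = 490 MPa.
t_e = 0.707 × 12 = 8.484 mm.
R_nwl = 0.6 × 490 × 8.484 × 330 × 10⁻³ = 823.1 kN (longitudinal, 2 welds).
R_nwt = 0.6 × 490 × 8.484 × 155 × 10⁻³ = 386.6 kN (transverse, base value).
(i) R_nwl + R_nwt = 1210 kN; (ii) 0.85 R_nwl + 1.5 R_nwt = 1280 kN.
R_n = max = 1280 kN [governs: (ii)]; R_n/Ω = 639.8 kN.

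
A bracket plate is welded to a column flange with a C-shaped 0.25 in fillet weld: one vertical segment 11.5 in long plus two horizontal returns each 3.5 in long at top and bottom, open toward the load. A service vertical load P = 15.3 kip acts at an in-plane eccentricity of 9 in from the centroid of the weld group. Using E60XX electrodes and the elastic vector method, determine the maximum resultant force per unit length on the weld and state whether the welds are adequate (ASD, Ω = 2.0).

E60XX → F_EXX = 60 ksi.
Total weld length L_w = 18.5 in. Treat welds as unit-width lines.
Centroid: x̄ = 2×3.5×1.75 / 18.5 = 0.6622 in from the vertical weld.
Polar moment about centroid: J = I_x + I_y = [11.5³/12 + 2×3.5×5.75²] + [11.5×0.6622² + 2(3.5³/12 + 3.5×1.088²)] = 378.6 in³.
Direct shear f_v = P/L_w = 15.3 / 18.5 = 0.827 kip/in (vertical).
Torsion M = P·e = 15.3 × 9 = 137.7 kip·in.
Critical point at (x, y) = (2.838, 5.75) from centroid. f_tx = M·y/J = 2.091 kip/in; f_ty = M·x/J = 1.032 kip/in.
Resultant f_max = √[f_tx² + (f_v + f_ty)²] = √[2.091² + (0.827 + 1.032)²] = 2.798 kip/in.
Capacity per unit length: r_n/Ω = (1/2.0) × 0.6 × 60 × (0.707 × 0.25) = 3.181 kip/in.
2.798 ≤ 3.181 → adequate.

f_max ≈ 2.8 kip/in; adequate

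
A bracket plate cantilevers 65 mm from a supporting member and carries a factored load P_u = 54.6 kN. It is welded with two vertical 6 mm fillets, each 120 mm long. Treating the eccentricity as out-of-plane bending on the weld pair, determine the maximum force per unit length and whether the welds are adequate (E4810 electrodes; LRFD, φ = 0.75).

E48XX → F_EXX = 480 MPa.
L_w = 2 × 120 = 240 mm; section modulus (unit throat) S = 2 × L²/6 = 4800 mm².
Direct shear f_v = P/L_w = 54.6×10³/240 = 227.5 N/mm.
Moment M = P × e = 54.6×10³ × 65 = 3549000 N·mm; bending f_b = M/S = 739.4 N/mm.
f_max = √(f_v² + f_b²) = √(227.5² + 739.4²) = 773.6 N/mm.
φr_n = 0.75 × 0.6 × 480 × (0.707 × 6) = 916.3 N/mm → adequate.

f_max ≈ 774 N/mm; adequate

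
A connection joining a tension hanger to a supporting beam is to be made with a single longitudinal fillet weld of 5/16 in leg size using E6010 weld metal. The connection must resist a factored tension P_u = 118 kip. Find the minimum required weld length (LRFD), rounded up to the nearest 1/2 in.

L = 20 in

E60XX → F_EXX = 60 ksi.
Throat t_e = 0.707 × 0.3125 = 0.2209 in.
φr_n = 0.75 × 0.6 × 60 × 0.2209 = 5.965 kip/in.
L_req = P_u / φr_n = 118 / 5.965 = 19.78 in total.
Round up → use L = 20 in.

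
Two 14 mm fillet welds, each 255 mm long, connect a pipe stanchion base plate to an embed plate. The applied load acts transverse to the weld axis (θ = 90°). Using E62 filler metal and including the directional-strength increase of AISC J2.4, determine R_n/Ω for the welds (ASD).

R_n/Ω ≈ 1410 kN

E62XX → F_EXX = 620 MPa.
t_e = 0.707 × 14 = 9.898 mm; A_we = 9.898 × 510 = 5048 mm².
Directional factor: 1.0 + 0.5 sin^1.5(90°) = 1.5.
F_nw = 0.6 × 620 × 1.5 = 558 MPa.
R_n/Ω = (558 × 5048) / 2.0 × 10⁻³ = 1408 kN.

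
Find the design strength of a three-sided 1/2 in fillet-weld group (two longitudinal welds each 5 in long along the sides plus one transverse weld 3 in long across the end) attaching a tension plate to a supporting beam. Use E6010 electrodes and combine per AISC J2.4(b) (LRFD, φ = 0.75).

E60XX → F_EXX = 60 ksi.
t_e = 0.707 × 0.5 = 0.3535 in.
R_nwl = 0.6 × 60 × 0.3535 × 10 = 127.3 kips (longitudinal, 2 welds).
R_nwt = 0.6 × 60 × 0.3535 × 3 = 38.18 kips (transverse, base value).
(i) R_nwl + R_nwt = 165.4 kips; (ii) 0.85 R_nwl + 1.5 R_nwt = 165.4 kips.
R_n = max = 165.4 kips [governs: (ii)]; φR_n = 124.1 kips.

φR_n ≈ 124 kips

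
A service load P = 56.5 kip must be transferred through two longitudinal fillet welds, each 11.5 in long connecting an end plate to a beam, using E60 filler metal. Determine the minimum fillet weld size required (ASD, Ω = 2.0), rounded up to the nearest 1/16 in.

E60XX → F_EXX = 60 ksi.
Total weld length L = 23 in.
Required throat t_e = P × Ω / (0.6 F_EXX × L) = 56.5 × 2.0 / (0.6 × 60 × 23) = 0.1365 in.
Required leg w = t_e / 0.707 = 0.193 in → use 1/4 in.

w = 1/4 in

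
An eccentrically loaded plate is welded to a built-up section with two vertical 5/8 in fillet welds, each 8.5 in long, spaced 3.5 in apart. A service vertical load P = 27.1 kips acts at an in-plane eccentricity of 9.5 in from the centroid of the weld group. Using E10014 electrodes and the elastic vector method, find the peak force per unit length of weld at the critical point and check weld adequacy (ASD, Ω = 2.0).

E100XX → F_EXX = 100 ksi.
Total weld length L_w = 17 in. Treat welds as unit-width lines.
Polar moment about centroid: J = 2[d³/12 + d(b/2)²] = 2[8.5³/12 + 8.5×1.75²] = 154.4 in³.
Direct shear f_v = P/L_w = 27.1 / 17 = 1.594 kip/in (vertical).
Torsion M = P·e = 27.1 × 9.5 = 257.45 kip·in.
Critical point at (x, y) = (1.75, 4.25) from centroid. f_tx = M·y/J = 7.086 kip/in; f_ty = M·x/J = 2.918 kip/in.
Resultant f_max = √[f_tx² + (f_v + f_ty)²] = √[7.086² + (1.594 + 2.918)²] = 8.4 kip/in.
Capacity per unit length: r_n/Ω = (1/2.0) × 0.6 × 100 × (0.707 × 0.625) = 13.26 kip/in.
8.4 ≤ 13.26 → adequate.

f_max ≈ 8.4 kip/in; adequate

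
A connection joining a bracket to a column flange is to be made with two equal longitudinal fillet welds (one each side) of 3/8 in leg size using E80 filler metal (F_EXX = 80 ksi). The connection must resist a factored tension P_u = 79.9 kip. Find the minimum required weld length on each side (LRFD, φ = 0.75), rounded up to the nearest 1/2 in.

L = 4.5 in on each side

Throat t_e = 0.707 × 0.375 = 0.2651 in.
φr_n = 0.75 × 0.6 × 80 × 0.2651 = 9.544 kip/in.
L_req = P_u / φr_n = 79.9 / 9.544 = 8.371 in total.
Per side: 8.371 / 2 = 4.186 in.
Round up → use L = 4.5 in on each side.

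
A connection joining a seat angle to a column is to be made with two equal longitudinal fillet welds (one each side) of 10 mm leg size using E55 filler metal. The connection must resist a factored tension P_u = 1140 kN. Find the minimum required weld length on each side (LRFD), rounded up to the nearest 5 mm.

E55XX → F_EXX = 550 MPa.
Throat t_e = 0.707 × 10 = 7.07 mm.
φr_n = 0.75 × 0.6 × 550 × 7.07 × 10⁻³ = 1.75 kN/mm.
L_req = P_u / φr_n = 1140 / 1.75 = 651.5 mm total.
Per side: 651.5 / 2 = 325.7 mm.
Round up → use L = 330 mm on each side.

L = 330 mm on each side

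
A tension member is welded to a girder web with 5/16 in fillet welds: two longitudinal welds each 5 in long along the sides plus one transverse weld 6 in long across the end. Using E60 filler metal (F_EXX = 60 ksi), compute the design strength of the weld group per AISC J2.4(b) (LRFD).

t_e = 0.707 × 0.3125 = 0.2209 in.
R_nwl = 0.6 × 60 × 0.2209 × 10 = 79.54 kips (longitudinal, 2 welds).
R_nwt = 0.6 × 60 × 0.2209 × 6 = 47.72 kips (transverse, base value).
(i) R_nwl + R_nwt = 127.3 kips; (ii) 0.85 R_nwl + 1.5 R_nwt = 139.2 kips.
R_n = max = 139.2 kips [governs: (ii)]; φR_n = 104.4 kips.

φR_n ≈ 104 kips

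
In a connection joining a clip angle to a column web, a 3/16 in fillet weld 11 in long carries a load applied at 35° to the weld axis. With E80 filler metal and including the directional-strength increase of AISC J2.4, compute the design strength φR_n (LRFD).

φR_n ≈ 63.9 kip

E80XX → F_EXX = 80 ksi.
t_e = 0.707 × 0.1875 = 0.1326 in; A_we = 0.1326 × 11 = 1.458 in².
Directional factor: 1.0 + 0.5 sin^1.5(35°) = 1.217.
F_nw = 0.6 × 80 × 1.217 = 58.43 ksi.
φR_n = 0.75 × 58.43 × 1.458 = 63.9 kip.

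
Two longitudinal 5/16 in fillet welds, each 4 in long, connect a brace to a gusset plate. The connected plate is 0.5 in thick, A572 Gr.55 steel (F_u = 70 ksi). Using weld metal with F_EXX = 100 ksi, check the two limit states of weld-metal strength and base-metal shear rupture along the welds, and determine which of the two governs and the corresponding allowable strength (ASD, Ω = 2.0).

R_n/Ω ≈ 53 kip (weld metal governs)

t_e = 0.707 × 0.3125 = 0.2209 in; L = 8 in.
Weld metal: R_n/Ω = (1/2.0) × 0.6 × 100 × 0.2209 × 8 = 53.02 kip.
Base metal (shear rupture): R_n/Ω = (1/2.0) × 0.6 × 70 × 0.5 × 8 = 84 kip.
Governing: weld metal.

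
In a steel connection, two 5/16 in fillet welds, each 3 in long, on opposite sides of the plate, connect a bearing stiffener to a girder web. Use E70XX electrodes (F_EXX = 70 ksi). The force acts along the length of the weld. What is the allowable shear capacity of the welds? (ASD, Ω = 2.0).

R_n/Ω ≈ 27.8 kips

Effective throat t_e = 0.707 × 0.3125 = 0.2209 in.
Total length L = 6 in; A_we = 0.2209 × 6 = 1.326 in².
F_nw = 0.6 F_EXX = 0.6 × 70 = 42 ksi.
R_n = 42 × 1.326 = 55.68 kips; R_n/Ω = 55.68/2.0 = 27.84 kips.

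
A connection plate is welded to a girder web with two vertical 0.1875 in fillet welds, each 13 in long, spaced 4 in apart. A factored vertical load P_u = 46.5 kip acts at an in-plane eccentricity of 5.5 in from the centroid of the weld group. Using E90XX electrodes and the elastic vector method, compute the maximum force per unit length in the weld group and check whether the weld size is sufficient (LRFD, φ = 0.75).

f_max ≈ 4.56 kip/in; adequate

E90XX → F_EXX = 90 ksi.
Total weld length L_w = 26 in. Treat welds as unit-width lines.
Polar moment about centroid: J = 2[d³/12 + d(b/2)²] = 2[13³/12 + 13×2²] = 470.2 in³.
Direct shear f_v = P/L_w = 46.5 / 26 = 1.788 kip/in (vertical).
Torsion M = P·e = 46.5 × 5.5 = 255.75 kip·in.
Critical point at (x, y) = (2, 6.5) from centroid. f_tx = M·y/J = 3.536 kip/in; f_ty = M·x/J = 1.088 kip/in.
Resultant f_max = √[f_tx² + (f_v + f_ty)²] = √[3.536² + (1.788 + 1.088)²] = 4.558 kip/in.
Capacity per unit length: φr_n = 0.75 × 0.6 × 90 × (0.707 × 0.1875) = 5.369 kip/in.
4.558 ≤ 5.369 → adequate.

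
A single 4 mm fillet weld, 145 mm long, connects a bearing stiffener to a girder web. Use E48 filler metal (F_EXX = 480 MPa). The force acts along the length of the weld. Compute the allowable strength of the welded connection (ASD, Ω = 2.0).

R_n/Ω ≈ 59 kN

Effective throat t_e = 0.707 × 4 = 2.828 mm.
Total length L = 145 mm; A_we = 2.828 × 145 = 410.1 mm².
F_nw = 0.6 F_EXX = 0.6 × 480 = 288 MPa.
R_n = 288 × 410.1 × 10⁻³ = 118.1 kN; R_n/Ω = 118.1/2.0 = 59.05 kN.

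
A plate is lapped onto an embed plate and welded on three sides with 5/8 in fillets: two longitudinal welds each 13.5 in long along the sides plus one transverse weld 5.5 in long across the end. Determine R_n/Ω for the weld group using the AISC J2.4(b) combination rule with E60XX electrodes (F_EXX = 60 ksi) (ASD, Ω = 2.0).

R_n/Ω ≈ 258 kips

t_e = 0.707 × 0.625 = 0.4419 in.
R_nwl = 0.6 × 60 × 0.4419 × 27 = 429.5 kips (longitudinal, 2 welds).
R_nwt = 0.6 × 60 × 0.4419 × 5.5 = 87.49 kips (transverse, base value).
(i) R_nwl + R_nwt = 517 kips; (ii) 0.85 R_nwl + 1.5 R_nwt = 496.3 kips.
R_n = max = 517 kips [governs: (i)]; R_n/Ω = 258.5 kips.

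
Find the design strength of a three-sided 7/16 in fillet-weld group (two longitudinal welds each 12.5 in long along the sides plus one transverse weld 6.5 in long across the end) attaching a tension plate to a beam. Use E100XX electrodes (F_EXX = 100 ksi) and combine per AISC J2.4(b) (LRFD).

φR_n ≈ 438 kips

t_e = 0.707 × 0.4375 = 0.3093 in.
R_nwl = 0.6 × 100 × 0.3093 × 25 = 464 kips (longitudinal, 2 welds).
R_nwt = 0.6 × 100 × 0.3093 × 6.5 = 120.6 kips (transverse, base value).
(i) R_nwl + R_nwt = 584.6 kips; (ii) 0.85 R_nwl + 1.5 R_nwt = 575.3 kips.
R_n = max = 584.6 kips [governs: (i)]; φR_n = 438.5 kips.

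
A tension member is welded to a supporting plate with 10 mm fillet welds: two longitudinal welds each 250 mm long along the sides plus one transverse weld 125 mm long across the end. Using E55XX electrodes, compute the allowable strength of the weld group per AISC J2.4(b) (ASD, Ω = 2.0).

E55XX → F_EXX = 550 MPa.
t_e = 0.707 × 10 = 7.07 mm.
R_nwl = 0.6 × 550 × 7.07 × 500 × 10⁻³ = 1167 kN (longitudinal, 2 welds).
R_nwt = 0.6 × 550 × 7.07 × 125 × 10⁻³ = 291.6 kN (transverse, base value).
(i) R_nwl + R_nwt = 1458 kN; (ii) 0.85 R_nwl + 1.5 R_nwt = 1429 kN.
R_n = max = 1458 kN [governs: (i)]; R_n/Ω = 729.1 kN.

R_n/Ω ≈ 729 kN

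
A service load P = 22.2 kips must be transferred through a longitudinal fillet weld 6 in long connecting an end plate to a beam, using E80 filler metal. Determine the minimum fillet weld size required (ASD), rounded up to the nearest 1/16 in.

w = 1/4 in

E80XX → F_EXX = 80 ksi.
Total weld length L = 6 in.
Required throat t_e = P × Ω / (0.6 F_EXX × L) = 22.2 × 2.0 / (0.6 × 80 × 6) = 0.1542 in.
Required leg w = t_e / 0.707 = 0.2181 in → use 1/4 in.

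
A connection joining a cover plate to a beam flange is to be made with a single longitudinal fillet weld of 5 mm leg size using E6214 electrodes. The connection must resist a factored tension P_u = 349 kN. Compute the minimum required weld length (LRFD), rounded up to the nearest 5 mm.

L = 355 mm

E62XX → F_EXX = 620 MPa.
Throat t_e = 0.707 × 5 = 3.535 mm.
φr_n = 0.75 × 0.6 × 620 × 3.535 × 10⁻³ = 0.9863 kN/mm.
L_req = P_u / φr_n = 349 / 0.9863 = 353.9 mm total.
Round up → use L = 355 mm.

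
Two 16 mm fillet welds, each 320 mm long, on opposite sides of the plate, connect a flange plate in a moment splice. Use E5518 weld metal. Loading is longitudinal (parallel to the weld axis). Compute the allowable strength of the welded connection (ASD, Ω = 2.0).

R_n/Ω ≈ 1190 kN

E55XX → F_EXX = 550 MPa.
Effective throat t_e = 0.707 × 16 = 11.31 mm.
Total length L = 640 mm; A_we = 11.31 × 640 = 7240 mm².
F_nw = 0.6 F_EXX = 0.6 × 550 = 330 MPa.
R_n = 330 × 7240 × 10⁻³ = 2389 kN; R_n/Ω = 2389/2.0 = 1195 kN.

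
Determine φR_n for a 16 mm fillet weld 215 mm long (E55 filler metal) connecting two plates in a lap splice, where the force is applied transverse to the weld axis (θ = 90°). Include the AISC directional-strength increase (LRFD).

φR_n ≈ 903 kN

E55XX → F_EXX = 550 MPa.
t_e = 0.707 × 16 = 11.31 mm; A_we = 11.31 × 215 = 2432 mm².
Directional factor: 1.0 + 0.5 sin^1.5(90°) = 1.5.
F_nw = 0.6 × 550 × 1.5 = 495 MPa.
φR_n = 0.75 × 495 × 2432 × 10⁻³ = 902.9 kN.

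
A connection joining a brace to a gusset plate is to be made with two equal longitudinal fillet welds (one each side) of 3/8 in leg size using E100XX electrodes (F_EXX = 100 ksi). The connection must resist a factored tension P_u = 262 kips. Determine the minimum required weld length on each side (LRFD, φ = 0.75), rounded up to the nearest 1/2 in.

L = 11 in on each side

Throat t_e = 0.707 × 0.375 = 0.2651 in.
φr_n = 0.75 × 0.6 × 100 × 0.2651 = 11.93 kips/in.
L_req = P_u / φr_n = 262 / 11.93 = 21.96 in total.
Per side: 21.96 / 2 = 10.98 in.
Round up → use L = 11 in on each side.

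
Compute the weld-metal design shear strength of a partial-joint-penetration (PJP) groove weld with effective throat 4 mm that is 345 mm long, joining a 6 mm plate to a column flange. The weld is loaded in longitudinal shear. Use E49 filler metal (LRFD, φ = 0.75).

E49XX → F_EXX = 490 MPa.
Effective throat (given) t_e = 4 mm.
A_we = 4 × 345 = 1380 mm².
F_nw = 0.6 F_EXX = 294 MPa.
φR_n = 0.75 × 294 × 1380 × 10⁻³ = 304.3 kN.

φR_n ≈ 304 kN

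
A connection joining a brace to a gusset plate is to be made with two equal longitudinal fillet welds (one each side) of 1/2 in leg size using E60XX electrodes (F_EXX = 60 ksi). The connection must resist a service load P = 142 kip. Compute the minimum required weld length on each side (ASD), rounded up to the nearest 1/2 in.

Throat t_e = 0.707 × 0.5 = 0.3535 in.
r_n/Ω = (0.6 × 60 × 0.3535) / 2.0 = 6.363 kip/in.
L_req = P / (r_n/Ω) = 142 / 6.363 = 22.32 in total.
Per side: 22.32 / 2 = 11.16 in.
Round up → use L = 11.5 in on each side.

L = 11.5 in on each side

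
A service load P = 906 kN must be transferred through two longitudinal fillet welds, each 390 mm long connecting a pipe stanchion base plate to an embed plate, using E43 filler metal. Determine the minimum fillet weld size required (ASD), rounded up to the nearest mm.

E43XX → F_EXX = 430 MPa.
Total weld length L = 780 mm.
Required throat t_e = P × Ω / (0.6 F_EXX × L) = 906 × 2.0 / (0.6 × 430 × 780 × 10⁻³) = 9.004 mm.
Required leg w = t_e / 0.707 = 12.74 mm → use 13 mm.

w = 13 mm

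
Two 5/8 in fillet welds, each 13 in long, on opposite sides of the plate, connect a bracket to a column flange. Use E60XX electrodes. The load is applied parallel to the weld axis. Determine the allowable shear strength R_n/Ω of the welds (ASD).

R_n/Ω ≈ 207 kip

E60XX → F_EXX = 60 ksi.
Effective throat t_e = 0.707 × 0.625 = 0.4419 in.
Total length L = 26 in; A_we = 0.4419 × 26 = 11.49 in².
F_nw = 0.6 F_EXX = 0.6 × 60 = 36 ksi.
R_n = 36 × 11.49 = 413.6 kip; R_n/Ω = 413.6/2.0 = 206.8 kip.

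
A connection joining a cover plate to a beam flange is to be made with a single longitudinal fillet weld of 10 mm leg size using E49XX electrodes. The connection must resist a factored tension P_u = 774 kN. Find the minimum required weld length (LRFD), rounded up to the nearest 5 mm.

L = 500 mm

E49XX → F_EXX = 490 MPa.
Throat t_e = 0.707 × 10 = 7.07 mm.
φr_n = 0.75 × 0.6 × 490 × 7.07 × 10⁻³ = 1.559 kN/mm.
L_req = P_u / φr_n = 774 / 1.559 = 496.5 mm total.
Round up → use L = 500 mm.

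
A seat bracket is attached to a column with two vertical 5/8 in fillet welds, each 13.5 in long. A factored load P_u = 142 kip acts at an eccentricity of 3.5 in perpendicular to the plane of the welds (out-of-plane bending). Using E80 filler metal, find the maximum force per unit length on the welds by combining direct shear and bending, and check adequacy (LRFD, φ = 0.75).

E80XX → F_EXX = 80 ksi.
L_w = 2 × 13.5 = 27 in; section modulus (unit throat) S = 2 × L²/6 = 60.75 in².
Direct shear f_v = P/L_w = 142/27 = 5.259 kip/in.
Moment M = P × e = 142 × 3.5 = 497 kip·in; bending f_b = M/S = 8.181 kip/in.
f_max = √(f_v² + f_b²) = √(5.259² + 8.181²) = 9.726 kip/in.
φr_n = 0.75 × 0.6 × 80 × (0.707 × 0.625) = 15.91 kip/in → adequate.

f_max ≈ 9.73 kip/in; adequate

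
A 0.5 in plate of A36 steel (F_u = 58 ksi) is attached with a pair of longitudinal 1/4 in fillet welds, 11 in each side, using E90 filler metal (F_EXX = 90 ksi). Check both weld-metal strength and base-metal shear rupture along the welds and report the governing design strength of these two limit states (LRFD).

t_e = 0.707 × 0.25 = 0.1767 in; L = 22 in.
Weld metal: φR_n = 0.75 × 0.6 × 90 × 0.1767 × 22 = 157.5 kips.
Base metal (shear rupture): φR_n = 0.75 × 0.6 × 58 × 0.5 × 22 = 287.1 kips.
Governing: weld metal.

φR_n ≈ 157 kips (weld metal governs)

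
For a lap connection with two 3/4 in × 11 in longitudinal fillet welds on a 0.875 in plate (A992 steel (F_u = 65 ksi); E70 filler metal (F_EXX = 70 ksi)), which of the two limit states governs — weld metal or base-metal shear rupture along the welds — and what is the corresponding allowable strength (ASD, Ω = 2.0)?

R_n/Ω ≈ 245 kip (weld metal governs)

t_e = 0.707 × 0.75 = 0.5302 in; L = 22 in.
Weld metal: R_n/Ω = (1/2.0) × 0.6 × 70 × 0.5302 × 22 = 245 kip.
Base metal (shear rupture): R_n/Ω = (1/2.0) × 0.6 × 65 × 0.875 × 22 = 375.4 kip.
Governing: weld metal.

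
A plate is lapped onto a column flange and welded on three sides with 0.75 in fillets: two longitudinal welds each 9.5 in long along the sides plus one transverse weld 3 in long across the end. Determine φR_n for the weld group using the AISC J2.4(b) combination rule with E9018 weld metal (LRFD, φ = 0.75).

E90XX → F_EXX = 90 ksi.
t_e = 0.707 × 0.75 = 0.5302 in.
R_nwl = 0.6 × 90 × 0.5302 × 19 = 544 kip (longitudinal, 2 welds).
R_nwt = 0.6 × 90 × 0.5302 × 3 = 85.9 kip (transverse, base value).
(i) R_nwl + R_nwt = 629.9 kip; (ii) 0.85 R_nwl + 1.5 R_nwt = 591.3 kip.
R_n = max = 629.9 kip [governs: (i)]; φR_n = 472.5 kip.

φR_n ≈ 472 kip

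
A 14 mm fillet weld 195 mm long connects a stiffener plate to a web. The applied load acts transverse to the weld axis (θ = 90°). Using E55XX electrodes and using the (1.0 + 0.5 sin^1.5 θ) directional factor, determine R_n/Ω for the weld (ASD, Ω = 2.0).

E55XX → F_EXX = 550 MPa.
t_e = 0.707 × 14 = 9.898 mm; A_we = 9.898 × 195 = 1930 mm².
Directional factor: 1.0 + 0.5 sin^1.5(90°) = 1.5.
F_nw = 0.6 × 550 × 1.5 = 495 MPa.
R_n/Ω = (495 × 1930) / 2.0 × 10⁻³ = 477.7 kN.

R_n/Ω ≈ 478 kN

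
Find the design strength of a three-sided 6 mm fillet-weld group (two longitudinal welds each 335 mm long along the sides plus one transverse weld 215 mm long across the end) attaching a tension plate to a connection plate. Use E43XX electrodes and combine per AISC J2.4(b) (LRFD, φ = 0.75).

φR_n ≈ 732 kN

E43XX → F_EXX = 430 MPa.
t_e = 0.707 × 6 = 4.242 mm.
R_nwl = 0.6 × 430 × 4.242 × 670 × 10⁻³ = 733.3 kN (longitudinal, 2 welds).
R_nwt = 0.6 × 430 × 4.242 × 215 × 10⁻³ = 235.3 kN (transverse, base value).
(i) R_nwl + R_nwt = 968.6 kN; (ii) 0.85 R_nwl + 1.5 R_nwt = 976.2 kN.
R_n = max = 976.2 kN [governs: (ii)]; φR_n = 732.2 kN.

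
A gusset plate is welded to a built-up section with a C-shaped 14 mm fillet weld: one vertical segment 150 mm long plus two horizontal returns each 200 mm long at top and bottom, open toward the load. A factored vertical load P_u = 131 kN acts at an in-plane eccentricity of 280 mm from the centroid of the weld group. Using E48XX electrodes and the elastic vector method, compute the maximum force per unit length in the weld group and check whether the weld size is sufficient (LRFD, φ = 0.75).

f_max ≈ 1300 N/mm; adequate

E48XX → F_EXX = 480 MPa.
Total weld length L_w = 550 mm. Treat welds as unit-width lines.
Centroid: x̄ = 2×200×100 / 550 = 72.73 mm from the vertical weld.
Polar moment about centroid: J = I_x + I_y = [150³/12 + 2×200×75²] + [150×72.73² + 2(200³/12 + 200×27.27²)] = 4955000 mm³.
Direct shear f_v = P/L_w = 131×10³ / 550 = 238.2 N/mm (vertical).
Torsion M = P·e = 131×10³ × 280 = 36680000 N·mm.
Critical point at (x, y) = (127.3, 75) from centroid. f_tx = M·y/J = 555.1 N/mm; f_ty = M·x/J = 942.1 N/mm.
Resultant f_max = √[f_tx² + (f_v + f_ty)²] = √[555.1² + (238.2 + 942.1)²] = 1304 N/mm.
Capacity per unit length: φr_n = 0.75 × 0.6 × 480 × (0.707 × 14) = 2138 N/mm.
1304 ≤ 2138 → adequate.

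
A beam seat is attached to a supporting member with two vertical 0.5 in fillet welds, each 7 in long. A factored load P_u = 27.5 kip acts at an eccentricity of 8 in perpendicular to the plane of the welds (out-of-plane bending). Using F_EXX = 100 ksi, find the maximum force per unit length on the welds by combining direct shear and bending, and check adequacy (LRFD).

f_max ≈ 13.6 kip/in; adequate

L_w = 2 × 7 = 14 in; section modulus (unit throat) S = 2 × L²/6 = 16.33 in².
Direct shear f_v = P/L_w = 27.5/14 = 1.964 kip/in.
Moment M = P × e = 27.5 × 8 = 220 kip·in; bending f_b = M/S = 13.47 kip/in.
f_max = √(f_v² + f_b²) = √(1.964² + 13.47²) = 13.61 kip/in.
φr_n = 0.75 × 0.6 × 100 × (0.707 × 0.5) = 15.91 kip/in → adequate.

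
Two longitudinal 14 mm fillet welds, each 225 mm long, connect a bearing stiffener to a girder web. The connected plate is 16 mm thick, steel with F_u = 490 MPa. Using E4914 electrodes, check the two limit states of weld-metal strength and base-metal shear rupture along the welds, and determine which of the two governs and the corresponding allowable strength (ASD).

E49XX → F_EXX = 490 MPa.
t_e = 0.707 × 14 = 9.898 mm; L = 450 mm.
Weld metal: R_n/Ω = (1/2.0) × 0.6 × 490 × 9.898 × 450 × 10⁻³ = 654.8 kN.
Base metal (shear rupture): R_n/Ω = (1/2.0) × 0.6 × 490 × 16 × 450 × 10⁻³ = 1058 kN.
Governing: weld metal.

R_n/Ω ≈ 655 kN (weld metal governs)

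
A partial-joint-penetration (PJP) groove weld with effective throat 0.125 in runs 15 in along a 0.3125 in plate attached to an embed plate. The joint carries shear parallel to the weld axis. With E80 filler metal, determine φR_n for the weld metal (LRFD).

E80XX → F_EXX = 80 ksi.
Effective throat (given) t_e = 0.125 in.
A_we = 0.125 × 15 = 1.875 in².
F_nw = 0.6 F_EXX = 48 ksi.
φR_n = 0.75 × 48 × 1.875 = 67.5 kip.

φR_n ≈ 67.5 kip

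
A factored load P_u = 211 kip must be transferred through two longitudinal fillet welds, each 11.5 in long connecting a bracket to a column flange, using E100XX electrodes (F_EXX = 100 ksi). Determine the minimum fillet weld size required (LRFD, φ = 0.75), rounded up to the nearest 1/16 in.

w = 5/16 in

Total weld length L = 23 in.
Required throat t_e = P_u / (φ × 0.6 F_EXX × L) = 211 / (0.75 × 0.6 × 100 × 23) = 0.2039 in.
Required leg w = t_e / 0.707 = 0.2884 in → use 5/16 in.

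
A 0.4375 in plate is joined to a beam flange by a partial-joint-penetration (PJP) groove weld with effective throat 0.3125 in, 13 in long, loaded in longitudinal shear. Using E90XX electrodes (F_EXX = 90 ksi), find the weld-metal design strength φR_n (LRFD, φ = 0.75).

φR_n ≈ 165 kips

Effective throat (given) t_e = 0.3125 in.
A_we = 0.3125 × 13 = 4.062 in².
F_nw = 0.6 F_EXX = 54 ksi.
φR_n = 0.75 × 54 × 4.062 = 164.5 kips.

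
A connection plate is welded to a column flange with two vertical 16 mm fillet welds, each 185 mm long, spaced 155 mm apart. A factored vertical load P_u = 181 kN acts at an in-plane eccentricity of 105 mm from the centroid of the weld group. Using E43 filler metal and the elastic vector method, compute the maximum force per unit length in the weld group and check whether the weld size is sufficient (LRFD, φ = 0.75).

f_max ≈ 1080 N/mm; adequate

E43XX → F_EXX = 430 MPa.
Total weld length L_w = 370 mm. Treat welds as unit-width lines.
Polar moment about centroid: J = 2[d³/12 + d(b/2)²] = 2[185³/12 + 185×77.5²] = 3278000 mm³.
Direct shear f_v = P/L_w = 181×10³ / 370 = 489.2 N/mm (vertical).
Torsion M = P·e = 181×10³ × 105 = 19005000 N·mm.
Critical point at (x, y) = (77.5, 92.5) from centroid. f_tx = M·y/J = 536.4 N/mm; f_ty = M·x/J = 449.4 N/mm.
Resultant f_max = √[f_tx² + (f_v + f_ty)²] = √[536.4² + (489.2 + 449.4)²] = 1081 N/mm.
Capacity per unit length: φr_n = 0.75 × 0.6 × 430 × (0.707 × 16) = 2189 N/mm.
1081 ≤ 2189 → adequate.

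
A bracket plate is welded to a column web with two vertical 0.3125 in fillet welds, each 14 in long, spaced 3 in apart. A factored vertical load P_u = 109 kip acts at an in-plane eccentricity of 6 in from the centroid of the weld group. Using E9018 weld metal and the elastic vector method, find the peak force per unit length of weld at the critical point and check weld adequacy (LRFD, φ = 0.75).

E90XX → F_EXX = 90 ksi.
Total weld length L_w = 28 in. Treat welds as unit-width lines.
Polar moment about centroid: J = 2[d³/12 + d(b/2)²] = 2[14³/12 + 14×1.5²] = 520.3 in³.
Direct shear f_v = P/L_w = 109 / 28 = 3.893 kip/in (vertical).
Torsion M = P·e = 109 × 6 = 654 kip·in.
Critical point at (x, y) = (1.5, 7) from centroid. f_tx = M·y/J = 8.798 kip/in; f_ty = M·x/J = 1.885 kip/in.
Resultant f_max = √[f_tx² + (f_v + f_ty)²] = √[8.798² + (3.893 + 1.885)²] = 10.53 kip/in.
Capacity per unit length: φr_n = 0.75 × 0.6 × 90 × (0.707 × 0.3125) = 8.948 kip/in.
10.53 > 8.948 → NOT adequate.

f_max ≈ 10.5 kip/in; NOT adequate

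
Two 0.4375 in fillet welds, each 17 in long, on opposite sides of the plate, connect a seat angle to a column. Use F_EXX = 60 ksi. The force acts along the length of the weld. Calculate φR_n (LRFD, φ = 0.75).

φR_n ≈ 284 kips

Effective throat t_e = 0.707 × 0.4375 = 0.3093 in.
Total length L = 34 in; A_we = 0.3093 × 34 = 10.52 in².
F_nw = 0.6 F_EXX = 0.6 × 60 = 36 ksi.
φR_n = 0.75 × 36 × 10.52 = 283.9 kips.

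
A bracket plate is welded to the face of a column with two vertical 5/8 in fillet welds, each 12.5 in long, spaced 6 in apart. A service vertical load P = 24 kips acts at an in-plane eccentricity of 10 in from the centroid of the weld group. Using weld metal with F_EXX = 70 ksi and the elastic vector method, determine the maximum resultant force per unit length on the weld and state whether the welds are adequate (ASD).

Total weld length L_w = 25 in. Treat welds as unit-width lines.
Polar moment about centroid: J = 2[d³/12 + d(b/2)²] = 2[12.5³/12 + 12.5×3²] = 550.5 in³.
Direct shear f_v = P/L_w = 24 / 25 = 0.96 kip/in (vertical).
Torsion M = P·e = 24 × 10 = 240 kip·in.
Critical point at (x, y) = (3, 6.25) from centroid. f_tx = M·y/J = 2.725 kip/in; f_ty = M·x/J = 1.308 kip/in.
Resultant f_max = √[f_tx² + (f_v + f_ty)²] = √[2.725² + (0.96 + 1.308)²] = 3.545 kip/in.
Capacity per unit length: r_n/Ω = (1/2.0) × 0.6 × 70 × (0.707 × 0.625) = 9.279 kip/in.
3.545 ≤ 9.279 → adequate.

f_max ≈ 3.55 kip/in; adequate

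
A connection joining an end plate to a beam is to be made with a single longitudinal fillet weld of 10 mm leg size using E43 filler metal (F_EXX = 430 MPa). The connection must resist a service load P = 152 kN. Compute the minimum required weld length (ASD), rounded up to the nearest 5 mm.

Throat t_e = 0.707 × 10 = 7.07 mm.
r_n/Ω = (0.6 × 430 × 7.07) / 2.0 = 912 N/mm = 0.912 kN/mm.
L_req = P / (r_n/Ω) = 152 / 0.912 = 166.7 mm total.
Round up → use L = 170 mm.

L = 170 mm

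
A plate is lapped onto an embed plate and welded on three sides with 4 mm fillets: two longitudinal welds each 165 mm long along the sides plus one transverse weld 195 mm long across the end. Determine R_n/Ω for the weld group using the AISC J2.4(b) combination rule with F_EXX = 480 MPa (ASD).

t_e = 0.707 × 4 = 2.828 mm.
R_nwl = 0.6 × 480 × 2.828 × 330 × 10⁻³ = 268.8 kN (longitudinal, 2 welds).
R_nwt = 0.6 × 480 × 2.828 × 195 × 10⁻³ = 158.8 kN (transverse, base value).
(i) R_nwl + R_nwt = 427.6 kN; (ii) 0.85 R_nwl + 1.5 R_nwt = 466.7 kN.
R_n = max = 466.7 kN [governs: (ii)]; R_n/Ω = 233.3 kN.

R_n/Ω ≈ 233 kN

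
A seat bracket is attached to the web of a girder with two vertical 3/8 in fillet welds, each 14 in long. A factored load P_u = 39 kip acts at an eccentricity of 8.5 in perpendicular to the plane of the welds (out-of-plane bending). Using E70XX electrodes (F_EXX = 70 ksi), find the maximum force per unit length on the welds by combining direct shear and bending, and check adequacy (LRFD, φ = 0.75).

L_w = 2 × 14 = 28 in; section modulus (unit throat) S = 2 × L²/6 = 65.33 in².
Direct shear f_v = P/L_w = 39/28 = 1.393 kip/in.
Moment M = P × e = 39 × 8.5 = 331.5 kip·in; bending f_b = M/S = 5.074 kip/in.
f_max = √(f_v² + f_b²) = √(1.393² + 5.074²) = 5.262 kip/in.
φr_n = 0.75 × 0.6 × 70 × (0.707 × 0.375) = 8.351 kip/in → adequate.

f_max ≈ 5.26 kip/in; adequate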